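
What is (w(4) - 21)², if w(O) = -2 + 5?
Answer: 324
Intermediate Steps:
w(O) = 3
(w(4) - 21)² = (3 - 21)² = (-18)² = 324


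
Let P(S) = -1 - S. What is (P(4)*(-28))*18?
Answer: 2520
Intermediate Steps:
(P(4)*(-28))*18 = ((-1 - 1*4)*(-28))*18 = ((-1 - 4)*(-28))*18 = -5*(-28)*18 = 140*18 = 2520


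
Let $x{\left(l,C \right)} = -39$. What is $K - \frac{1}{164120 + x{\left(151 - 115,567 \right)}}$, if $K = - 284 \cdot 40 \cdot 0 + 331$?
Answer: $\frac{54310810}{164081} \approx 331.0$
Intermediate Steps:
$K = 331$ ($K = \left(-284\right) 0 + 331 = 0 + 331 = 331$)
$K - \frac{1}{164120 + x{\left(151 - 115,567 \right)}} = 331 - \frac{1}{164120 - 39} = 331 - \frac{1}{164081} = \frac{54310810}{164081}$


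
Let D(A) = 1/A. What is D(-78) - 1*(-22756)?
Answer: 1774967/78 ≈ 22756.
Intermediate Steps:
D(-78) - 1*(-22756) = 1/(-78) - 1*(-22756) = -1/78 + 22756 = 1774967/78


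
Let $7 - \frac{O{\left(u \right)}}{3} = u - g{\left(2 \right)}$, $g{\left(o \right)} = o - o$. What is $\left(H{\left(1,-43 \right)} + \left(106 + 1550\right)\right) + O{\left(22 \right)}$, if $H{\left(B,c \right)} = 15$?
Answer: $1626$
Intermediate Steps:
$g{\left(o \right)} = 0$
$O{\left(u \right)} = 21 - 3 u$ ($O{\left(u \right)} = 21 - 3 \left(u - 0\right) = 21 - 3 \left(u + 0\right) = 21 - 3 u$)
$\left(H{\left(1,-43 \right)} + \left(106 + 1550\right)\right) + O{\left(22 \right)} = \left(15 + \left(106 + 1550\right)\right) + \left(21 - 66\right) = \left(15 + 1656\right) + \left(21 - 66\right) = 1671 - 45 = 1626$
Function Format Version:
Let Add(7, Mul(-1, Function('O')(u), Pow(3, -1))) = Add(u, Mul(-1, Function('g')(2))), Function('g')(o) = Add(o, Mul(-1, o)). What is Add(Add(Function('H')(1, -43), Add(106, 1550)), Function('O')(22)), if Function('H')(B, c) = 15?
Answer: 1626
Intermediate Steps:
Function('g')(o) = 0
Function('O')(u) = Add(21, Mul(-3, u)) (Function('O')(u) = Add(21, Mul(-3, Add(u, Mul(-1, 0)))) = Add(21, Mul(-3, Add(u, 0))) = Add(21, Mul(-3, u)))
Add(Add(Function('H')(1, -43), Add(106, 1550)), Function('O')(22)) = Add(Add(15, Add(106, 1550)), Add(21, Mul(-3, 22))) = Add(Add(15, 1656), Add(21, -66)) = Add(1671, -45) = 1626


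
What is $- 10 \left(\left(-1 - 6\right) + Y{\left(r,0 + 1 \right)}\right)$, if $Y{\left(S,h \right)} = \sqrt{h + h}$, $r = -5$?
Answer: $70 - 10 \sqrt{2} \approx 55.858$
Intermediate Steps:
$Y{\left(S,h \right)} = \sqrt{2} \sqrt{h}$ ($Y{\left(S,h \right)} = \sqrt{2 h} = \sqrt{2} \sqrt{h}$)
$- 10 \left(\left(-1 - 6\right) + Y{\left(r,0 + 1 \right)}\right) = - 10 \left(\left(-1 - 6\right) + \sqrt{2} \sqrt{0 + 1}\right) = - 10 \left(\left(-1 - 6\right) + \sqrt{2} \sqrt{1}\right) = - 10 \left(-7 + \sqrt{2} \cdot 1\right) = - 10 \left(-7 + \sqrt{2}\right) = 70 - 10 \sqrt{2}$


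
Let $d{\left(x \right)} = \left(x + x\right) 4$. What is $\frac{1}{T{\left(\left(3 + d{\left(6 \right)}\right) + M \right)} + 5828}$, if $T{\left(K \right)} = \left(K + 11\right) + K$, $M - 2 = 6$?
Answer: $\frac{1}{5957} \approx 0.00016787$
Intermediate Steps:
$d{\left(x \right)} = 8 x$ ($d{\left(x \right)} = 2 x 4 = 8 x$)
$M = 8$ ($M = 2 + 6 = 8$)
$T{\left(K \right)} = 11 + 2 K$ ($T{\left(K \right)} = \left(11 + K\right) + K = 11 + 2 K$)
$\frac{1}{T{\left(\left(3 + d{\left(6 \right)}\right) + M \right)} + 5828} = \frac{1}{\left(11 + 2 \left(\left(3 + 8 \cdot 6\right) + 8\right)\right) + 5828} = \frac{1}{\left(11 + 2 \left(\left(3 + 48\right) + 8\right)\right) + 5828} = \frac{1}{\left(11 + 2 \left(51 + 8\right)\right) + 5828} = \frac{1}{\left(11 + 2 \cdot 59\right) + 5828} = \frac{1}{\left(11 + 118\right) + 5828} = \frac{1}{129 + 5828} = \frac{1}{5957}$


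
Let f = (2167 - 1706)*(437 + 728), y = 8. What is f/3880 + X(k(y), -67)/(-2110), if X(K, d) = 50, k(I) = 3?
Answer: 22660263/163736 ≈ 138.40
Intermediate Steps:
f = 537065 (f = 461*1165 = 537065)
f/3880 + X(k(y), -67)/(-2110) = 537065/3880 + 50/(-2110) = 537065*(1/3880) + 50*(-1/2110) = 107413/776 - 5/211 = 22660263/163736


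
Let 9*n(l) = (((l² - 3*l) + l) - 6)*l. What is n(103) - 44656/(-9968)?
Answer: 667190212/5607 ≈ 1.1899e+5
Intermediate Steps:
n(l) = l*(-6 + l² - 2*l)/9 (n(l) = ((((l² - 3*l) + l) - 6)*l)/9 = (((l² - 2*l) - 6)*l)/9 = ((-6 + l² - 2*l)*l)/9 = (l*(-6 + l² - 2*l))/9 = l*(-6 + l² - 2*l)/9)
n(103) - 44656/(-9968) = (⅑)*103*(-6 + 103² - 2*103) - 44656/(-9968) = (⅑)*103*(-6 + 10609 - 206) - 44656*(-1)/9968 = (⅑)*103*10397 - 1*(-2791/623) = 1070891/9 + 2791/623 = 667190212/5607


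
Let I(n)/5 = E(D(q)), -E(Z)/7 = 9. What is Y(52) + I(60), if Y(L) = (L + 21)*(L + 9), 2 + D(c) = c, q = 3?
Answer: 4138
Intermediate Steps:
D(c) = -2 + c
E(Z) = -63 (E(Z) = -7*9 = -63)
Y(L) = (9 + L)*(21 + L) (Y(L) = (21 + L)*(9 + L) = (9 + L)*(21 + L))
I(n) = -315 (I(n) = 5*(-63) = -315)
Y(52) + I(60) = (189 + 52**2 + 30*52) - 315 = (189 + 2704 + 1560) - 315 = 4453 - 315 = 4138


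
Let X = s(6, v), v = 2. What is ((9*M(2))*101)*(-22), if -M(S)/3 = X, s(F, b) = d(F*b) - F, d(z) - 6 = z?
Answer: 719928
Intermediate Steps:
d(z) = 6 + z
s(F, b) = 6 - F + F*b (s(F, b) = (6 + F*b) - F = 6 - F + F*b)
X = 12 (X = 6 - 1*6 + 6*2 = 6 - 6 + 12 = 12)
M(S) = -36 (M(S) = -3*12 = -36)
((9*M(2))*101)*(-22) = ((9*(-36))*101)*(-22) = -324*101*(-22) = -32724*(-22) = 719928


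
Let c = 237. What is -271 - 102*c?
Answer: -24445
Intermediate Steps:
-271 - 102*c = -271 - 102*237 = -271 - 24174 = -24445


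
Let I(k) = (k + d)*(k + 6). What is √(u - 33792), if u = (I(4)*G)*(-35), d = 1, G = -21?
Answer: √2958 ≈ 54.388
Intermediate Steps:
I(k) = (1 + k)*(6 + k) (I(k) = (k + 1)*(k + 6) = (1 + k)*(6 + k))
u = 36750 (u = ((6 + 4² + 7*4)*(-21))*(-35) = ((6 + 16 + 28)*(-21))*(-35) = (50*(-21))*(-35) = -1050*(-35) = 36750)
√(u - 33792) = √(36750 - 33792) = √2958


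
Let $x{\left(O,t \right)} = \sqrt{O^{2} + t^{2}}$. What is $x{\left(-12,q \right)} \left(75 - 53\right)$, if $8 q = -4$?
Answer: $11 \sqrt{577} \approx 264.23$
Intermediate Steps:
$q = - \frac{1}{2}$ ($q = \frac{1}{8} \left(-4\right) = - \frac{1}{2} \approx -0.5$)
$x{\left(-12,q \right)} \left(75 - 53\right) = \sqrt{\left(-12\right)^{2} + \left(- \frac{1}{2}\right)^{2}} \left(75 - 53\right) = \sqrt{144 + \frac{1}{4}} \cdot 22 = \sqrt{\frac{577}{4}} \cdot 22 = \frac{\sqrt{577}}{2} \cdot 22 = 11 \sqrt{577}$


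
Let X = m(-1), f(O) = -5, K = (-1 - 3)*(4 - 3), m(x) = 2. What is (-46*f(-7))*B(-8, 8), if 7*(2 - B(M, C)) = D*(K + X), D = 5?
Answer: 5520/7 ≈ 788.57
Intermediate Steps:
K = -4 (K = -4*1 = -4)
X = 2
B(M, C) = 24/7 (B(M, C) = 2 - 5*(-4 + 2)/7 = 2 - 5*(-2)/7 = 2 - 1/7*(-10) = 2 + 10/7 = 24/7)
(-46*f(-7))*B(-8, 8) = -46*(-5)*(24/7) = 230*(24/7) = 5520/7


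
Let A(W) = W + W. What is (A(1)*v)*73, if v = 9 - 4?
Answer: 730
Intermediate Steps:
v = 5
A(W) = 2*W
(A(1)*v)*73 = ((2*1)*5)*73 = (2*5)*73 = 10*73 = 730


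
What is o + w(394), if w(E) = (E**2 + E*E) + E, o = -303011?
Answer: 7855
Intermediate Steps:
w(E) = E + 2*E**2 (w(E) = (E**2 + E**2) + E = 2*E**2 + E = E + 2*E**2)
o + w(394) = -303011 + 394*(1 + 2*394) = -303011 + 394*(1 + 788) = -303011 + 394*789 = -303011 + 310866 = 7855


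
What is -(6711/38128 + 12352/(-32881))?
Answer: 250292665/1253686768 ≈ 0.19965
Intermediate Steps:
-(6711/38128 + 12352/(-32881)) = -(6711*(1/38128) + 12352*(-1/32881)) = -(6711/38128 - 12352/32881) = -1*(-250292665/1253686768) = 250292665/1253686768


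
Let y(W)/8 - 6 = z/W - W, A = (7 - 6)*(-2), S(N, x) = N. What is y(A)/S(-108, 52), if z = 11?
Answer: -5/27 ≈ -0.18519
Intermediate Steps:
A = -2 (A = 1*(-2) = -2)
y(W) = 48 - 8*W + 88/W (y(W) = 48 + 8*(11/W - W) = 48 + 8*(-W + 11/W) = 48 + (-8*W + 88/W) = 48 - 8*W + 88/W)
y(A)/S(-108, 52) = (48 - 8*(-2) + 88/(-2))/(-108) = (48 + 16 + 88*(-½))*(-1/108) = (48 + 16 - 44)*(-1/108) = 20*(-1/108) = -5/27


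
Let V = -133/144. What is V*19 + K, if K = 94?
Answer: 11009/144 ≈ 76.451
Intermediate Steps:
V = -133/144 (V = -133*1/144 = -133/144 ≈ -0.92361)
V*19 + K = -133/144*19 + 94 = -2527/144 + 94 = 11009/144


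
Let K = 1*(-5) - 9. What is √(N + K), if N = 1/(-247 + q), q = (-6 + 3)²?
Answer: I*√793254/238 ≈ 3.7422*I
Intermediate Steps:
q = 9 (q = (-3)² = 9)
K = -14 (K = -5 - 9 = -14)
N = -1/238 (N = 1/(-247 + 9) = 1/(-238) = -1/238 ≈ -0.0042017)
√(N + K) = √(-1/238 - 14) = √(-3333/238) = I*√793254/238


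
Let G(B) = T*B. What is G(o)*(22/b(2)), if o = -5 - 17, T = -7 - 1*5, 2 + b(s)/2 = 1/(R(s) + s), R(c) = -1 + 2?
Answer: -8712/5 ≈ -1742.4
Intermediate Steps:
R(c) = 1
b(s) = -4 + 2/(1 + s)
T = -12 (T = -7 - 5 = -12)
o = -22
G(B) = -12*B
G(o)*(22/b(2)) = (-12*(-22))*(22/((2*(-1 - 2*2)/(1 + 2)))) = 264*(22/((2*(-1 - 4)/3))) = 264*(22/((2*(⅓)*(-5)))) = 264*(22/(-10/3)) = 264*(22*(-3/10)) = 264*(-33/5) = -8712/5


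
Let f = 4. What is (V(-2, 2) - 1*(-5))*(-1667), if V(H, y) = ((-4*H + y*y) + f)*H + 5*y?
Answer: 28339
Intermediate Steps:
V(H, y) = 5*y + H*(4 + y² - 4*H) (V(H, y) = ((-4*H + y*y) + 4)*H + 5*y = ((-4*H + y²) + 4)*H + 5*y = ((y² - 4*H) + 4)*H + 5*y = (4 + y² - 4*H)*H + 5*y = H*(4 + y² - 4*H) + 5*y = 5*y + H*(4 + y² - 4*H))
(V(-2, 2) - 1*(-5))*(-1667) = ((-4*(-2)² + 4*(-2) + 5*2 - 2*2²) - 1*(-5))*(-1667) = ((-4*4 - 8 + 10 - 2*4) + 5)*(-1667) = ((-16 - 8 + 10 - 8) + 5)*(-1667) = (-22 + 5)*(-1667) = -17*(-1667) = 28339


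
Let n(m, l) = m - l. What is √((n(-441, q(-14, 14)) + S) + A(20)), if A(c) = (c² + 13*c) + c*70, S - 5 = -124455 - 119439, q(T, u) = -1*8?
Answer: 3*I*√26918 ≈ 492.2*I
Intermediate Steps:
q(T, u) = -8
S = -243889 (S = 5 + (-124455 - 119439) = 5 - 243894 = -243889)
A(c) = c² + 83*c (A(c) = (c² + 13*c) + 70*c = c² + 83*c)
√((n(-441, q(-14, 14)) + S) + A(20)) = √(((-441 - 1*(-8)) - 243889) + 20*(83 + 20)) = √(((-441 + 8) - 243889) + 20*103) = √((-433 - 243889) + 2060) = √(-244322 + 2060) = √(-242262) = 3*I*√26918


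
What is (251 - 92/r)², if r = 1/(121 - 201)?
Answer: 57927321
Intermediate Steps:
r = -1/80 (r = 1/(-80) = -1/80 ≈ -0.012500)
(251 - 92/r)² = (251 - 92/(-1/80))² = (251 - 92*(-80))² = (251 + 7360)² = 7611² = 57927321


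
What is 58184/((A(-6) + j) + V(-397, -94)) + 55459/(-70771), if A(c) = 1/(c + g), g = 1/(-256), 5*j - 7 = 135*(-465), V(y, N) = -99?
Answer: -37037470518389/6881525119981 ≈ -5.3822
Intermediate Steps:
j = -62768/5 (j = 7/5 + (135*(-465))/5 = 7/5 + (⅕)*(-62775) = 7/5 - 12555 = -62768/5 ≈ -12554.)
g = -1/256 ≈ -0.0039063
A(c) = 1/(-1/256 + c) (A(c) = 1/(c - 1/256) = 1/(-1/256 + c))
58184/((A(-6) + j) + V(-397, -94)) + 55459/(-70771) = 58184/((256/(-1 + 256*(-6)) - 62768/5) - 99) + 55459/(-70771) = 58184/((256/(-1 - 1536) - 62768/5) - 99) + 55459*(-1/70771) = 58184/((256/(-1537) - 62768/5) - 99) - 55459/70771 = 58184/((256*(-1/1537) - 62768/5) - 99) - 55459/70771 = 58184/((-256/1537 - 62768/5) - 99) - 55459/70771 = 58184/(-96475696/7685 - 99) - 55459/70771 = 58184/(-97236511/7685) - 55459/70771 = 58184*(-7685/97236511) - 55459/70771 = -447144040/97236511 - 55459/70771 = -37037470518389/6881525119981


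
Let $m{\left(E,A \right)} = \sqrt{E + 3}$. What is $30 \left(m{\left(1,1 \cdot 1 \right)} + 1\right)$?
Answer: $90$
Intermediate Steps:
$m{\left(E,A \right)} = \sqrt{3 + E}$
$30 \left(m{\left(1,1 \cdot 1 \right)} + 1\right) = 30 \left(\sqrt{3 + 1} + 1\right) = 30 \left(\sqrt{4} + 1\right) = 30 \left(2 + 1\right) = 30 \cdot 3 = 90$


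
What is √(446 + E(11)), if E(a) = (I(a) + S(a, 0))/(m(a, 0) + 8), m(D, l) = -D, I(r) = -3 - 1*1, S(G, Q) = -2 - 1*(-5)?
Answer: √4017/3 ≈ 21.127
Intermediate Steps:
S(G, Q) = 3 (S(G, Q) = -2 + 5 = 3)
I(r) = -4 (I(r) = -3 - 1 = -4)
E(a) = -1/(8 - a) (E(a) = (-4 + 3)/(-a + 8) = -1/(8 - a))
√(446 + E(11)) = √(446 + 1/(-8 + 11)) = √(446 + 1/3) = √(446 + ⅓) = √(1339/3) = √4017/3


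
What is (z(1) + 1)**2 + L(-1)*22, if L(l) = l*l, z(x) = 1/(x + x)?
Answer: 97/4 ≈ 24.250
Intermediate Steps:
z(x) = 1/(2*x)
L(l) = l**2
(z(1) + 1)**2 + L(-1)*22 = ((1/2)/1 + 1)**2 + (-1)**2*22 = ((1/2)*1 + 1)**2 + 1*22 = (1/2 + 1)**2 + 22 = (3/2)**2 + 22 = 9/4 + 22 = 97/4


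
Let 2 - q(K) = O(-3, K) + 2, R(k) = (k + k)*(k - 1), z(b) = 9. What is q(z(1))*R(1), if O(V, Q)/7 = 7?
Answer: 0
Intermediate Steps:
O(V, Q) = 49 (O(V, Q) = 7*7 = 49)
R(k) = 2*k*(-1 + k) (R(k) = (2*k)*(-1 + k) = 2*k*(-1 + k))
q(K) = -49 (q(K) = 2 - (49 + 2) = 2 - 1*51 = 2 - 51 = -49)
q(z(1))*R(1) = -98*(-1 + 1) = -98*0 = -49*0 = 0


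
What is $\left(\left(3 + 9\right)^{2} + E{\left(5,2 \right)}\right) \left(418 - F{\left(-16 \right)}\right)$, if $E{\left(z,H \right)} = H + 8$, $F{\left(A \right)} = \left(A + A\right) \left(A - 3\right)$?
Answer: $-29260$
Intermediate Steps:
$F{\left(A \right)} = 2 A \left(-3 + A\right)$
$E{\left(z,H \right)} = 8 + H$
$\left(\left(3 + 9\right)^{2} + E{\left(5,2 \right)}\right) \left(418 - F{\left(-16 \right)}\right) = \left(\left(3 + 9\right)^{2} + \left(8 + 2\right)\right) \left(418 - 2 \left(-16\right) \left(-3 - 16\right)\right) = \left(12^{2} + 10\right) \left(418 - 2 \left(-16\right) \left(-19\right)\right) = \left(144 + 10\right) \left(418 - 608\right) = 154 \left(418 - 608\right) = 154 \left(-190\right) = -29260$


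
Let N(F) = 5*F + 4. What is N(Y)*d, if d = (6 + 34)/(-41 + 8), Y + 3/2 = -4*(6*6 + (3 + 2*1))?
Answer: 10980/11 ≈ 998.18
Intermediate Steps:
Y = -331/2 (Y = -3/2 - 4*(6*6 + (3 + 2*1)) = -3/2 - 4*(36 + (3 + 2)) = -3/2 - 4*(36 + 5) = -3/2 - 4*41 = -3/2 - 164 = -331/2 ≈ -165.50)
d = -40/33 (d = 40/(-33) = 40*(-1/33) = -40/33 ≈ -1.2121)
N(F) = 4 + 5*F
N(Y)*d = (4 + 5*(-331/2))*(-40/33) = (4 - 1655/2)*(-40/33) = -1647/2*(-40/33) = 10980/11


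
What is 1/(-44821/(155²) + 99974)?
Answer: 24025/2401830529 ≈ 1.0003e-5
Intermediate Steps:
1/(-44821/(155²) + 99974) = 1/(-44821/24025 + 99974) = 1/(2401830529/24025) = 24025/2401830529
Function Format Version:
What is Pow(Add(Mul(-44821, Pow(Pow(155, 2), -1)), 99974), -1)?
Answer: Rational(24025, 2401830529) ≈ 1.0003e-5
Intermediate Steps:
Pow(Add(Mul(-44821, Pow(Pow(155, 2), -1)), 99974), -1) = Pow(Add(Mul(-44821, Pow(24025, -1)), 99974), -1) = Pow(Add(Mul(-44821, Rational(1, 24025)), 99974), -1) = Pow(Add(Rational(-44821, 24025), 99974), -1) = Pow(Rational(2401830529, 24025), -1) = Rational(24025, 2401830529)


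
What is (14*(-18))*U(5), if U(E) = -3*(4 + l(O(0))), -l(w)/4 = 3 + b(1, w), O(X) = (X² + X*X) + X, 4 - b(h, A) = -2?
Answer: -24192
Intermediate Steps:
b(h, A) = 6 (b(h, A) = 4 - 1*(-2) = 4 + 2 = 6)
O(X) = X + 2*X² (O(X) = (X² + X²) + X = 2*X² + X = X + 2*X²)
l(w) = -36 (l(w) = -4*(3 + 6) = -4*9 = -36)
U(E) = 96 (U(E) = -3*(4 - 36) = -3*(-32) = 96)
(14*(-18))*U(5) = (14*(-18))*96 = -252*96 = -24192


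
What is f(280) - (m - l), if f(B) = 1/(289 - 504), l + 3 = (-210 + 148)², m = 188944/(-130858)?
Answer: 7721785098/2009605 ≈ 3842.4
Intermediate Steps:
m = -13496/9347 (m = 188944*(-1/130858) = -13496/9347 ≈ -1.4439)
l = 3841 (l = -3 + (-210 + 148)² = -3 + (-62)² = -3 + 3844 = 3841)
f(B) = -1/215 (f(B) = 1/(-215) = -1/215)
f(280) - (m - l) = -1/215 - (-13496/9347 - 1*3841) = -1/215 - (-13496/9347 - 3841) = -1/215 - 1*(-35915323/9347) = -1/215 + 35915323/9347 = 7721785098/2009605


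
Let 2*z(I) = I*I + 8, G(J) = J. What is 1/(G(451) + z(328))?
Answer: 1/54247 ≈ 1.8434e-5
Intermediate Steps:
z(I) = 4 + I²/2 (z(I) = (I*I + 8)/2 = (I² + 8)/2 = (8 + I²)/2 = 4 + I²/2)
1/(G(451) + z(328)) = 1/(451 + (4 + (½)*328²)) = 1/(451 + (4 + (½)*107584)) = 1/(451 + (4 + 53792)) = 1/(451 + 53796) = 1/54247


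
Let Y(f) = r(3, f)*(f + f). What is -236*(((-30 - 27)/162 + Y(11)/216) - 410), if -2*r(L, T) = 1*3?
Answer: 5231471/54 ≈ 96879.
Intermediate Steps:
r(L, T) = -3/2
Y(f) = -3*f (Y(f) = -3*(f + f)/2 = -3*f)
-236*(((-30 - 27)/162 + Y(11)/216) - 410) = -236*(((-30 - 27)/162 - 3*11/216) - 410) = -236*((-57*1/162 - 33*1/216) - 410) = -236*((-19/54 - 11/72) - 410) = -236*(-109/216 - 410) = -236*(-88669/216) = 5231471/54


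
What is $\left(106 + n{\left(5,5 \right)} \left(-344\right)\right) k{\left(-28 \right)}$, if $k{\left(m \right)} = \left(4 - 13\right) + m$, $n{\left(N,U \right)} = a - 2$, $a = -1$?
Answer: $-42106$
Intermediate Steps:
$n{\left(N,U \right)} = -3$ ($n{\left(N,U \right)} = -1 - 2 = -3$)
$k{\left(m \right)} = -9 + m$
$\left(106 + n{\left(5,5 \right)} \left(-344\right)\right) k{\left(-28 \right)} = \left(106 - -1032\right) \left(-9 - 28\right) = \left(106 + 1032\right) \left(-37\right) = 1138 \left(-37\right) = -42106$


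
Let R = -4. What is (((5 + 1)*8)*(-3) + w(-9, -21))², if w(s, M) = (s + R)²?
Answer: 625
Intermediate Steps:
w(s, M) = (-4 + s)² (w(s, M) = (s - 4)² = (-4 + s)²)
(((5 + 1)*8)*(-3) + w(-9, -21))² = (((5 + 1)*8)*(-3) + (-4 - 9)²)² = ((6*8)*(-3) + (-13)²)² = (48*(-3) + 169)² = (-144 + 169)² = 25² = 625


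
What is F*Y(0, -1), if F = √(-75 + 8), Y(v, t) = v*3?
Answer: 0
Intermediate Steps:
Y(v, t) = 3*v
F = I*√67 (F = √(-67) = I*√67 ≈ 8.1853*I)
F*Y(0, -1) = (I*√67)*(3*0) = (I*√67)*0 = 0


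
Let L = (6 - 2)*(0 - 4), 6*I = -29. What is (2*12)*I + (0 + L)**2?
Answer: 140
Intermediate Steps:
I = -29/6 (I = (1/6)*(-29) = -29/6 ≈ -4.8333)
L = -16 (L = 4*(-4) = -16)
(2*12)*I + (0 + L)**2 = (2*12)*(-29/6) + (0 - 16)**2 = 24*(-29/6) + (-16)**2 = -116 + 256 = 140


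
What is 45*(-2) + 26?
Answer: -64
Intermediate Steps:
45*(-2) + 26 = -90 + 26 = -64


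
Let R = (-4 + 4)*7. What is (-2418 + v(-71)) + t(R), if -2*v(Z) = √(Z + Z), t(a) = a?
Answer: -2418 - I*√142/2 ≈ -2418.0 - 5.9582*I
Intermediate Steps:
R = 0 (R = 0*7 = 0)
v(Z) = -√2*√Z/2 (v(Z) = -√(Z + Z)/2 = -√2*√Z/2)
(-2418 + v(-71)) + t(R) = (-2418 - √2*√(-71)/2) + 0 = (-2418 - √2*I*√71/2) + 0 = (-2418 - I*√142/2) + 0 = -2418 - I*√142/2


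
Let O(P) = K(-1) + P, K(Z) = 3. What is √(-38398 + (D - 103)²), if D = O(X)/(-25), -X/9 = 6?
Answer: 3*I*√1958686/25 ≈ 167.94*I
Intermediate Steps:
X = -54 (X = -9*6 = -54)
O(P) = 3 + P
D = 51/25 (D = (3 - 54)/(-25) = -51*(-1/25) = 51/25 ≈ 2.0400)
√(-38398 + (D - 103)²) = √(-38398 + (51/25 - 103)²) = √(-38398 + (-2524/25)²) = √(-38398 + 6370576/625) = √(-17628174/625) = 3*I*√1958686/25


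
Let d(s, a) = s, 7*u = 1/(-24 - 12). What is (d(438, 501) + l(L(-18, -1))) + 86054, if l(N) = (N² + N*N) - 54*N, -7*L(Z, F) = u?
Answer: 134568357589/1555848 ≈ 86492.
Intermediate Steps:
u = -1/252 (u = 1/(7*(-24 - 12)) = (⅐)/(-36) = (⅐)*(-1/36) = -1/252 ≈ -0.0039683)
L(Z, F) = 1/1764 (L(Z, F) = -⅐*(-1/252) = 1/1764)
l(N) = -54*N + 2*N² (l(N) = (N² + N²) - 54*N = 2*N² - 54*N = -54*N + 2*N²)
(d(438, 501) + l(L(-18, -1))) + 86054 = (438 + 2*(1/1764)*(-27 + 1/1764)) + 86054 = (438 + 2*(1/1764)*(-47627/1764)) + 86054 = (438 - 47627/1555848) + 86054 = 681413797/1555848 + 86054 = 134568357589/1555848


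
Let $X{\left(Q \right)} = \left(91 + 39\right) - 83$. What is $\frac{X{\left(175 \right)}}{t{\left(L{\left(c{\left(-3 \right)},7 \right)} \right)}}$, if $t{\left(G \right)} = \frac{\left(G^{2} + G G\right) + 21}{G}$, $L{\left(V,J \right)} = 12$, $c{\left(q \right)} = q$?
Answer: $\frac{188}{103} \approx 1.8252$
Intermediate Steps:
$X{\left(Q \right)} = 47$ ($X{\left(Q \right)} = 130 - 83 = 47$)
$t{\left(G \right)} = \frac{21 + 2 G^{2}}{G}$ ($t{\left(G \right)} = \frac{\left(G^{2} + G^{2}\right) + 21}{G} = \frac{2 G^{2} + 21}{G} = \frac{21 + 2 G^{2}}{G}$)
$\frac{X{\left(175 \right)}}{t{\left(L{\left(c{\left(-3 \right)},7 \right)} \right)}} = \frac{47}{2 \cdot 12 + \frac{21}{12}} = \frac{47}{24 + 21 \cdot \frac{1}{12}} = \frac{47}{24 + \frac{7}{4}} = \frac{47}{\frac{103}{4}} = 47 \cdot \frac{4}{103} = \frac{188}{103}$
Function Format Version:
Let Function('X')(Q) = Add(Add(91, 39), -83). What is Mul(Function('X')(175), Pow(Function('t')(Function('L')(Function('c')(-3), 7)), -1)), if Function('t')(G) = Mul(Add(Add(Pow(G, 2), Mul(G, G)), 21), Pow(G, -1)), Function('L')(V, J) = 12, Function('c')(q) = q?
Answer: Rational(188, 103) ≈ 1.8252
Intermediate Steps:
Function('X')(Q) = 47 (Function('X')(Q) = Add(130, -83) = 47)
Function('t')(G) = Mul(Pow(G, -1), Add(21, Mul(2, Pow(G, 2)))) (Function('t')(G) = Mul(Add(Add(Pow(G, 2), Pow(G, 2)), 21), Pow(G, -1)) = Mul(Add(Mul(2, Pow(G, 2)), 21), Pow(G, -1)) = Mul(Add(21, Mul(2, Pow(G, 2))), Pow(G, -1)) = Mul(Pow(G, -1), Add(21, Mul(2, Pow(G, 2)))))
Mul(Function('X')(175), Pow(Function('t')(Function('L')(Function('c')(-3), 7)), -1)) = Mul(47, Pow(Add(Mul(2, 12), Mul(21, Pow(12, -1))), -1)) = Mul(47, Pow(Add(24, Mul(21, Rational(1, 12))), -1)) = Mul(47, Pow(Add(24, Rational(7, 4)), -1)) = Mul(47, Pow(Rational(103, 4), -1)) = Mul(47, Rational(4, 103)) = Rational(188, 103)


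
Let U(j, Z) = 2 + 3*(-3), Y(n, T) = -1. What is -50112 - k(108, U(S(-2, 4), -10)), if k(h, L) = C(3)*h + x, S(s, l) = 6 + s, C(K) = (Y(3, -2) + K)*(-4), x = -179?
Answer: -49069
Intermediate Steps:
C(K) = 4 - 4*K (C(K) = (-1 + K)*(-4) = 4 - 4*K)
U(j, Z) = -7 (U(j, Z) = 2 - 9 = -7)
k(h, L) = -179 - 8*h (k(h, L) = (4 - 4*3)*h - 179 = (4 - 12)*h - 179 = -8*h - 179 = -179 - 8*h)
-50112 - k(108, U(S(-2, 4), -10)) = -50112 - (-179 - 8*108) = -50112 - (-179 - 864) = -50112 - 1*(-1043) = -50112 + 1043 = -49069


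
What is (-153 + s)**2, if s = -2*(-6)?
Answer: 19881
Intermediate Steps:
s = 12
(-153 + s)**2 = (-153 + 12)**2 = (-141)**2 = 19881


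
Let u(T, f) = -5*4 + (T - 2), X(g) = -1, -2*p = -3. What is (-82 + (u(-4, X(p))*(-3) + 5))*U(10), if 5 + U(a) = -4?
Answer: -9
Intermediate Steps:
U(a) = -9 (U(a) = -5 - 4 = -9)
p = 3/2 (p = -½*(-3) = 3/2 ≈ 1.5000)
u(T, f) = -22 + T (u(T, f) = -20 + (-2 + T) = -22 + T)
(-82 + (u(-4, X(p))*(-3) + 5))*U(10) = (-82 + ((-22 - 4)*(-3) + 5))*(-9) = (-82 + (-26*(-3) + 5))*(-9) = (-82 + (78 + 5))*(-9) = (-82 + 83)*(-9) = 1*(-9) = -9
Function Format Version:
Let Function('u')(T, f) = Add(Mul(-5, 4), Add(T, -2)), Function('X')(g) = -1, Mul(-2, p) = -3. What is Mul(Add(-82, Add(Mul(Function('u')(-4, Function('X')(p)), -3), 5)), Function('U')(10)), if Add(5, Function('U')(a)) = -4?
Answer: -9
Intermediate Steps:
Function('U')(a) = -9 (Function('U')(a) = Add(-5, -4) = -9)
p = Rational(3, 2) (p = Mul(Rational(-1, 2), -3) = Rational(3, 2) ≈ 1.5000)
Function('u')(T, f) = Add(-22, T) (Function('u')(T, f) = Add(-20, Add(-2, T)) = Add(-22, T))
Mul(Add(-82, Add(Mul(Function('u')(-4, Function('X')(p)), -3), 5)), Function('U')(10)) = Mul(Add(-82, Add(Mul(Add(-22, -4), -3), 5)), -9) = Mul(Add(-82, Add(Mul(-26, -3), 5)), -9) = Mul(Add(-82, Add(78, 5)), -9) = Mul(Add(-82, 83), -9) = Mul(1, -9) = -9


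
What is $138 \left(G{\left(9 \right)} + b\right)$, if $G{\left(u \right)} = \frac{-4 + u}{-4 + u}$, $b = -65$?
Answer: $-8832$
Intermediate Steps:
$G{\left(u \right)} = 1$
$138 \left(G{\left(9 \right)} + b\right) = 138 \left(1 - 65\right) = 138 \left(-64\right) = -8832$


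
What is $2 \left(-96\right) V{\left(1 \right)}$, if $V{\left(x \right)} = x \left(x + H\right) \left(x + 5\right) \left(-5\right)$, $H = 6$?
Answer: $40320$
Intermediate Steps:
$V{\left(x \right)} = - 5 x \left(5 + x\right) \left(6 + x\right)$ ($V{\left(x \right)} = x \left(x + 6\right) \left(x + 5\right) \left(-5\right) = x \left(6 + x\right) \left(5 + x\right) \left(-5\right) = x \left(5 + x\right) \left(6 + x\right) \left(-5\right) = - 5 x \left(5 + x\right) \left(6 + x\right)$)
$2 \left(-96\right) V{\left(1 \right)} = 2 \left(-96\right) \left(\left(-5\right) 1 \left(30 + 1^{2} + 11 \cdot 1\right)\right) = - 192 \left(\left(-5\right) 1 \left(30 + 1 + 11\right)\right) = - 192 \left(\left(-5\right) 1 \cdot 42\right) = \left(-192\right) \left(-210\right) = 40320$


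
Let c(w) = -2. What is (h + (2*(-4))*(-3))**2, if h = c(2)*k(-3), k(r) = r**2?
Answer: 36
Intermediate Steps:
h = -18 (h = -2*(-3)**2 = -2*9 = -18)
(h + (2*(-4))*(-3))**2 = (-18 + (2*(-4))*(-3))**2 = (-18 - 8*(-3))**2 = (-18 + 24)**2 = 6**2 = 36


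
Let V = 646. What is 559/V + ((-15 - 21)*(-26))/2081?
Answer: 1767935/1344326 ≈ 1.3151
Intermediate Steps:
559/V + ((-15 - 21)*(-26))/2081 = 559/646 + ((-15 - 21)*(-26))/2081 = 559*(1/646) - 36*(-26)*(1/2081) = 559/646 + 936*(1/2081) = 559/646 + 936/2081 = 1767935/1344326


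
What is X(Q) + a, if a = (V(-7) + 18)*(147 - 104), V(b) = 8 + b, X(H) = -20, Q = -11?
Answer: 797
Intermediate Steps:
a = 817 (a = ((8 - 7) + 18)*(147 - 104) = (1 + 18)*43 = 19*43 = 817)
X(Q) + a = -20 + 817 = 797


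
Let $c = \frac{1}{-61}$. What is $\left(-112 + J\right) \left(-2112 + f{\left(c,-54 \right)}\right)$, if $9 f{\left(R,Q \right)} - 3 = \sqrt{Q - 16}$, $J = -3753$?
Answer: $\frac{24484775}{3} - \frac{3865 i \sqrt{70}}{9} \approx 8.1616 \cdot 10^{6} - 3593.0 i$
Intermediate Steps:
$c = - \frac{1}{61} \approx -0.016393$
$f{\left(R,Q \right)} = \frac{1}{3} + \frac{\sqrt{-16 + Q}}{9}$ ($f{\left(R,Q \right)} = \frac{1}{3} + \frac{\sqrt{Q - 16}}{9} = \frac{1}{3} + \frac{\sqrt{-16 + Q}}{9}$)
$\left(-112 + J\right) \left(-2112 + f{\left(c,-54 \right)}\right) = \left(-112 - 3753\right) \left(-2112 + \left(\frac{1}{3} + \frac{\sqrt{-16 - 54}}{9}\right)\right) = - 3865 \left(-2112 + \left(\frac{1}{3} + \frac{\sqrt{-70}}{9}\right)\right) = - 3865 \left(-2112 + \left(\frac{1}{3} + \frac{i \sqrt{70}}{9}\right)\right) = - 3865 \left(- \frac{6335}{3} + \frac{i \sqrt{70}}{9}\right) = \frac{24484775}{3} - \frac{3865 i \sqrt{70}}{9}$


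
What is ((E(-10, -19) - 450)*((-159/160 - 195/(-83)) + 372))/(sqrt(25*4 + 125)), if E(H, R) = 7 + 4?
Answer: -725544519/66400 ≈ -10927.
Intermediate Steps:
E(H, R) = 11
((E(-10, -19) - 450)*((-159/160 - 195/(-83)) + 372))/(sqrt(25*4 + 125)) = ((11 - 450)*((-159/160 - 195/(-83)) + 372))/(sqrt(25*4 + 125)) = (-439*((-159*1/160 - 195*(-1/83)) + 372))/(sqrt(100 + 125)) = (-439*((-159/160 + 195/83) + 372))/(sqrt(225)) = -439*(18003/13280 + 372)/15 = -439*4958163/13280*(1/15) = -2176633557/13280*1/15 = -725544519/66400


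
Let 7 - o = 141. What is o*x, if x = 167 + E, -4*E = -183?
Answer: -57017/2 ≈ -28509.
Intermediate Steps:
E = 183/4 (E = -¼*(-183) = 183/4 ≈ 45.750)
o = -134 (o = 7 - 1*141 = 7 - 141 = -134)
x = 851/4 (x = 167 + 183/4 = 851/4 ≈ 212.75)
o*x = -134*851/4 = -57017/2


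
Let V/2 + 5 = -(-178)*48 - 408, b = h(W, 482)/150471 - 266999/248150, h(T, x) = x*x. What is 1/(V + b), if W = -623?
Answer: 37339378650/607230451200371 ≈ 6.1491e-5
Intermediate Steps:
h(T, x) = x²
b = 17475594071/37339378650 (b = 482²/150471 - 266999/248150 = 232324*(1/150471) - 266999*1/248150 = 232324/150471 - 266999/248150 = 17475594071/37339378650 ≈ 0.46802)
V = 16262 (V = -10 + 2*(-(-178)*48 - 408) = -10 + 2*(-178*(-48) - 408) = -10 + 2*(8544 - 408) = -10 + 2*8136 = -10 + 16272 = 16262)
1/(V + b) = 1/(16262 + 17475594071/37339378650) = 1/(607230451200371/37339378650) = 37339378650/607230451200371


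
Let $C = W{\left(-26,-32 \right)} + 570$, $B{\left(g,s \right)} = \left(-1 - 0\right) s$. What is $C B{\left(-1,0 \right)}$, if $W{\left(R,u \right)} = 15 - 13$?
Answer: $0$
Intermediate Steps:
$W{\left(R,u \right)} = 2$ ($W{\left(R,u \right)} = 15 - 13 = 2$)
$B{\left(g,s \right)} = - s$ ($B{\left(g,s \right)} = \left(-1 + 0\right) s = - s$)
$C = 572$ ($C = 2 + 570 = 572$)
$C B{\left(-1,0 \right)} = 572 \left(\left(-1\right) 0\right) = 572 \cdot 0 = 0$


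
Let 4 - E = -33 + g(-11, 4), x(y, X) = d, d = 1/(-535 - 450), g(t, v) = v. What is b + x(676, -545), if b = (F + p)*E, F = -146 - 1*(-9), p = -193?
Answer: -10726651/985 ≈ -10890.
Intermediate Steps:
F = -137 (F = -146 + 9 = -137)
d = -1/985 (d = 1/(-985) = -1/985 ≈ -0.0010152)
x(y, X) = -1/985
E = 33 (E = 4 - (-33 + 4) = 4 - 1*(-29) = 4 + 29 = 33)
b = -10890 (b = (-137 - 193)*33 = -330*33 = -10890)
b + x(676, -545) = -10890 - 1/985 = -10726651/985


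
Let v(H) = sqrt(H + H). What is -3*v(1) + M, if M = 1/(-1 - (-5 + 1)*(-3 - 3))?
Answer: -1/25 - 3*sqrt(2) ≈ -4.2826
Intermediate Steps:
M = -1/25 (M = 1/(-1 - (-4)*(-6)) = 1/(-1 - 1*24) = 1/(-1 - 24) = 1/(-25) = -1/25 ≈ -0.040000)
v(H) = sqrt(2)*sqrt(H) (v(H) = sqrt(2*H) = sqrt(2)*sqrt(H))
-3*v(1) + M = -3*sqrt(2)*sqrt(1) - 1/25 = -3*sqrt(2) - 1/25 = -1/25 - 3*sqrt(2)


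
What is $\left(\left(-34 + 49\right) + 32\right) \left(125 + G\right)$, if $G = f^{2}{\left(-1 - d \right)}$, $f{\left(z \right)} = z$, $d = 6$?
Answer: $8178$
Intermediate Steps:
$G = 49$ ($G = \left(-1 - 6\right)^{2} = \left(-7\right)^{2} = 49$)
$\left(\left(-34 + 49\right) + 32\right) \left(125 + G\right) = \left(\left(-34 + 49\right) + 32\right) \left(125 + 49\right) = \left(15 + 32\right) 174 = 47 \cdot 174 = 8178$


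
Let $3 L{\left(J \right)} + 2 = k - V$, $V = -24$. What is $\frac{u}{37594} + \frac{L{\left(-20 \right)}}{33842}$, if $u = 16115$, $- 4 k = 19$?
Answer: $\frac{1091159991}{2544512296} \approx 0.42883$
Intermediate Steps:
$k = - \frac{19}{4}$ ($k = \left(- \frac{1}{4}\right) 19 = - \frac{19}{4} \approx -4.75$)
$L{\left(J \right)} = \frac{23}{4}$ ($L{\left(J \right)} = - \frac{2}{3} + \frac{- \frac{19}{4} - -24}{3} = - \frac{2}{3} + \frac{- \frac{19}{4} + 24}{3} = - \frac{2}{3} + \frac{1}{3} \cdot \frac{77}{4} = - \frac{2}{3} + \frac{77}{12} = \frac{23}{4}$)
$\frac{u}{37594} + \frac{L{\left(-20 \right)}}{33842} = \frac{16115}{37594} + \frac{23}{4 \cdot 33842} = 16115 \cdot \frac{1}{37594} + \frac{23}{4} \cdot \frac{1}{33842} = \frac{16115}{37594} + \frac{23}{135368} = \frac{1091159991}{2544512296}$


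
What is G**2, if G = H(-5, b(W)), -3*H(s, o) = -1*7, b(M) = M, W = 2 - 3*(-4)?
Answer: 49/9 ≈ 5.4444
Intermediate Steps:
W = 14 (W = 2 + 12 = 14)
H(s, o) = 7/3 (H(s, o) = -(-1)*7/3 = -1/3*(-7) = 7/3)
G = 7/3 ≈ 2.3333
G**2 = (7/3)**2 = 49/9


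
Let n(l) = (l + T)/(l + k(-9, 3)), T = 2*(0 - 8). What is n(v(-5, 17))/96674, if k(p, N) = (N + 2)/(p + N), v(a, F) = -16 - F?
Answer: 21/1401773 ≈ 1.4981e-5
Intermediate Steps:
k(p, N) = (2 + N)/(N + p)
T = -16 (T = 2*(-8) = -16)
n(l) = (-16 + l)/(-⅚ + l) (n(l) = (l - 16)/(l + (2 + 3)/(3 - 9)) = (-16 + l)/(l + 5/(-6)) = (-16 + l)/(l - ⅙*5) = (-16 + l)/(l - ⅚) = (-16 + l)/(-⅚ + l))
n(v(-5, 17))/96674 = (6*(-16 + (-16 - 1*17))/(-5 + 6*(-16 - 1*17)))/96674 = (6*(-16 + (-16 - 17))/(-5 + 6*(-16 - 17)))*(1/96674) = (6*(-16 - 33)/(-5 + 6*(-33)))*(1/96674) = (6*(-49)/(-5 - 198))*(1/96674) = (6*(-49)/(-203))*(1/96674) = (6*(-1/203)*(-49))*(1/96674) = (42/29)*(1/96674) = 21/1401773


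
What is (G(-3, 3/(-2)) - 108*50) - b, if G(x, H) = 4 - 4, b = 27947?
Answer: -33347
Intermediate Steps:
G(x, H) = 0
(G(-3, 3/(-2)) - 108*50) - b = (0 - 108*50) - 1*27947 = (0 - 5400) - 27947 = -5400 - 27947 = -33347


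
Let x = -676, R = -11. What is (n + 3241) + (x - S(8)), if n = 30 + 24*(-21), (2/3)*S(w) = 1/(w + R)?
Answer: 4183/2 ≈ 2091.5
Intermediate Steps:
S(w) = 3/(2*(-11 + w)) (S(w) = 3/(2*(w - 11)) = 3/(2*(-11 + w)))
n = -474 (n = 30 - 504 = -474)
(n + 3241) + (x - S(8)) = (-474 + 3241) + (-676 - 3/(2*(-11 + 8))) = 2767 + (-676 - 3/(2*(-3))) = 2767 + (-676 - 3*(-1)/(2*3)) = 2767 + (-676 - 1*(-½)) = 2767 + (-676 + ½) = 2767 - 1351/2 = 4183/2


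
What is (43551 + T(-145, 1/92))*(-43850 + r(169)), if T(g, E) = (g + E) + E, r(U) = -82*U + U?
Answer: -114886797903/46 ≈ -2.4975e+9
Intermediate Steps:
r(U) = -81*U
T(g, E) = g + 2*E (T(g, E) = (E + g) + E = g + 2*E)
(43551 + T(-145, 1/92))*(-43850 + r(169)) = (43551 + (-145 + 2/92))*(-43850 - 81*169) = (43551 + (-145 + 2*(1/92)))*(-43850 - 13689) = (43551 + (-145 + 1/46))*(-57539) = (43551 - 6669/46)*(-57539) = (1996677/46)*(-57539) = -114886797903/46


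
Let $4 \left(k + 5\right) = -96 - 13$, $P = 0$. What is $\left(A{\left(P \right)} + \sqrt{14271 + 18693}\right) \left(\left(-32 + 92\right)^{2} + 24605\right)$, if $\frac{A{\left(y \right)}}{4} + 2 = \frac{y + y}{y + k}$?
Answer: $-225640 + 56410 \sqrt{8241} \approx 4.8953 \cdot 10^{6}$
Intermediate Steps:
$k = - \frac{129}{4}$ ($k = -5 + \frac{-96 - 13}{4} = -5 + \frac{1}{4} \left(-109\right) = -5 - \frac{109}{4} = - \frac{129}{4} \approx -32.25$)
$A{\left(y \right)} = -8 + \frac{8 y}{- \frac{129}{4} + y}$ ($A{\left(y \right)} = -8 + 4 \frac{y + y}{y - \frac{129}{4}} = -8 + 4 \frac{2 y}{- \frac{129}{4} + y} = -8 + \frac{8 y}{- \frac{129}{4} + y}$)
$\left(A{\left(P \right)} + \sqrt{14271 + 18693}\right) \left(\left(-32 + 92\right)^{2} + 24605\right) = \left(\frac{1032}{-129 + 4 \cdot 0} + \sqrt{14271 + 18693}\right) \left(\left(-32 + 92\right)^{2} + 24605\right) = \left(\frac{1032}{-129 + 0} + \sqrt{32964}\right) \left(60^{2} + 24605\right) = \left(\frac{1032}{-129} + 2 \sqrt{8241}\right) \left(3600 + 24605\right) = \left(1032 \left(- \frac{1}{129}\right) + 2 \sqrt{8241}\right) 28205 = \left(-8 + 2 \sqrt{8241}\right) 28205 = -225640 + 56410 \sqrt{8241}$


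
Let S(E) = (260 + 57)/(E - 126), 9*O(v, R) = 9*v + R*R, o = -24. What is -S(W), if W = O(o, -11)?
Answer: 2853/1229 ≈ 2.3214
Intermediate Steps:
O(v, R) = v + R²/9 (O(v, R) = (9*v + R*R)/9 = (9*v + R²)/9 = (R² + 9*v)/9 = v + R²/9)
W = -95/9 (W = -24 + (⅑)*(-11)² = -24 + (⅑)*121 = -24 + 121/9 = -95/9 ≈ -10.556)
S(E) = 317/(-126 + E)
-S(W) = -317/(-126 - 95/9) = -317/(-1229/9) = -317*(-9)/1229 = -1*(-2853/1229) = 2853/1229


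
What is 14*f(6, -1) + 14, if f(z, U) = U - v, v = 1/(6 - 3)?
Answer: -14/3 ≈ -4.6667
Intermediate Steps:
v = ⅓ (v = 1/3 = ⅓ ≈ 0.33333)
f(z, U) = -⅓ + U (f(z, U) = U - 1*⅓ = U - ⅓ = -⅓ + U)
14*f(6, -1) + 14 = 14*(-⅓ - 1) + 14 = 14*(-4/3) + 14 = -56/3 + 14 = -14/3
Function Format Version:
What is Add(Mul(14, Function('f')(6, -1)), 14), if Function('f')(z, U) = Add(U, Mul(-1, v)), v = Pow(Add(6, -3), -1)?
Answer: Rational(-14, 3) ≈ -4.6667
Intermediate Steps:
v = Rational(1, 3) (v = Pow(3, -1) = Rational(1, 3) ≈ 0.33333)
Function('f')(z, U) = Add(Rational(-1, 3), U) (Function('f')(z, U) = Add(U, Mul(-1, Rational(1, 3))) = Add(U, Rational(-1, 3)) = Add(Rational(-1, 3), U))
Add(Mul(14, Function('f')(6, -1)), 14) = Add(Mul(14, Add(Rational(-1, 3), -1)), 14) = Add(Mul(14, Rational(-4, 3)), 14) = Add(Rational(-56, 3), 14) = Rational(-14, 3)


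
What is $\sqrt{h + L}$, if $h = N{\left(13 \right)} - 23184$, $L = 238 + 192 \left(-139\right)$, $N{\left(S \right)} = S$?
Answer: $i \sqrt{49621} \approx 222.76 i$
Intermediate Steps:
$L = -26450$ ($L = 238 - 26688 = -26450$)
$h = -23171$ ($h = 13 - 23184 = -23171$)
$\sqrt{h + L} = \sqrt{-23171 - 26450} = \sqrt{-49621} = i \sqrt{49621}$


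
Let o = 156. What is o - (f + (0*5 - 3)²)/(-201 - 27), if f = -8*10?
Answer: 35497/228 ≈ 155.69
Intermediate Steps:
f = -80
o - (f + (0*5 - 3)²)/(-201 - 27) = 156 - (-80 + (0*5 - 3)²)/(-201 - 27) = 156 - (-80 + (0 - 3)²)/(-228) = 156 - (-80 + (-3)²)*(-1)/228 = 156 - (-80 + 9)*(-1)/228 = 156 - (-71)*(-1)/228 = 156 - 1*71/228 = 156 - 71/228 = 35497/228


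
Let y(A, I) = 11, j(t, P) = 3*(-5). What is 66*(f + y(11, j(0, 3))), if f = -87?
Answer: -5016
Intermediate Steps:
j(t, P) = -15
66*(f + y(11, j(0, 3))) = 66*(-87 + 11) = 66*(-76) = -5016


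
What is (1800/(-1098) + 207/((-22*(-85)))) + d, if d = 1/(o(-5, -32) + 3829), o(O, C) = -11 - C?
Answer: -3051009/1996225 ≈ -1.5284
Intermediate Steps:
d = 1/3850 (d = 1/((-11 - 1*(-32)) + 3829) = 1/((-11 + 32) + 3829) = 1/(21 + 3829) = 1/3850 ≈ 0.00025974)
(1800/(-1098) + 207/((-22*(-85)))) + d = (1800/(-1098) + 207/((-22*(-85)))) + 1/3850 = (1800*(-1/1098) + 207/1870) + 1/3850 = (-100/61 + 207*(1/1870)) + 1/3850 = (-100/61 + 207/1870) + 1/3850 = -174373/114070 + 1/3850 = -3051009/1996225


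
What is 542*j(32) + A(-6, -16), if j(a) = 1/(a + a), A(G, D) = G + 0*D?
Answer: 79/32 ≈ 2.4688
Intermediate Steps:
A(G, D) = G (A(G, D) = G + 0 = G)
j(a) = 1/(2*a)
542*j(32) + A(-6, -16) = 542*((½)/32) - 6 = 542*((½)*(1/32)) - 6 = 542*(1/64) - 6 = 271/32 - 6 = 79/32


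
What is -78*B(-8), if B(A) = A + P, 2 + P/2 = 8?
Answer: -312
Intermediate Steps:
P = 12 (P = -4 + 2*8 = -4 + 16 = 12)
B(A) = 12 + A (B(A) = A + 12 = 12 + A)
-78*B(-8) = -78*(12 - 8) = -78*4 = -312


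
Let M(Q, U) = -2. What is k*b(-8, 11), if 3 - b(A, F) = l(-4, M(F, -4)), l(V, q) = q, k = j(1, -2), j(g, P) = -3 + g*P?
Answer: -25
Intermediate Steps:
j(g, P) = -3 + P*g
k = -5 (k = -3 - 2*1 = -3 - 2 = -5)
b(A, F) = 5 (b(A, F) = 3 - 1*(-2) = 3 + 2 = 5)
k*b(-8, 11) = -5*5 = -25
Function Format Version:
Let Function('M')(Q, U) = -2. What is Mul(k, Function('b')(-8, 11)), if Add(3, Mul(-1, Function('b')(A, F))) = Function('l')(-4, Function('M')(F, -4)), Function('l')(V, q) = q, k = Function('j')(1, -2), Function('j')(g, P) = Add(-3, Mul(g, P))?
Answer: -25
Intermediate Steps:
Function('j')(g, P) = Add(-3, Mul(P, g))
k = -5 (k = Add(-3, Mul(-2, 1)) = Add(-3, -2) = -5)
Function('b')(A, F) = 5 (Function('b')(A, F) = Add(3, Mul(-1, -2)) = Add(3, 2) = 5)
Mul(k, Function('b')(-8, 11)) = Mul(-5, 5) = -25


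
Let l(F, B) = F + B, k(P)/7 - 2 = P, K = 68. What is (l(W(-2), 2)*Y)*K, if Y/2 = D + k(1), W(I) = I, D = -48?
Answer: 0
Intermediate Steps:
k(P) = 14 + 7*P
Y = -54 (Y = 2*(-48 + (14 + 7*1)) = 2*(-48 + (14 + 7)) = 2*(-48 + 21) = 2*(-27) = -54)
l(F, B) = B + F
(l(W(-2), 2)*Y)*K = ((2 - 2)*(-54))*68 = (0*(-54))*68 = 0*68 = 0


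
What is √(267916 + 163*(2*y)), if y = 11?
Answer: √271502 ≈ 521.06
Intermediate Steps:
√(267916 + 163*(2*y)) = √(267916 + 163*(2*11)) = √(267916 + 163*22) = √(267916 + 3586) = √271502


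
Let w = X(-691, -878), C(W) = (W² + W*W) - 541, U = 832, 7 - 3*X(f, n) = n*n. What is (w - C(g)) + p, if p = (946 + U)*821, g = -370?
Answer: 929520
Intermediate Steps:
X(f, n) = 7/3 - n²/3 (X(f, n) = 7/3 - n*n/3 = 7/3 - n²/3)
C(W) = -541 + 2*W² (C(W) = (W² + W²) - 541 = 2*W² - 541 = -541 + 2*W²)
w = -256959 (w = 7/3 - ⅓*(-878)² = 7/3 - ⅓*770884 = 7/3 - 770884/3 = -256959)
p = 1459738 (p = (946 + 832)*821 = 1778*821 = 1459738)
(w - C(g)) + p = (-256959 - (-541 + 2*(-370)²)) + 1459738 = (-256959 - (-541 + 2*136900)) + 1459738 = (-256959 - (-541 + 273800)) + 1459738 = (-256959 - 1*273259) + 1459738 = (-256959 - 273259) + 1459738 = -530218 + 1459738 = 929520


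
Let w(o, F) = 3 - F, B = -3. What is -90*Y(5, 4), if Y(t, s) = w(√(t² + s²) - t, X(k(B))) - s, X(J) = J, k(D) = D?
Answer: -180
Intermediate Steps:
Y(t, s) = 6 - s (Y(t, s) = (3 - 1*(-3)) - s = (3 + 3) - s = 6 - s)
-90*Y(5, 4) = -90*(6 - 1*4) = -90*(6 - 4) = -90*2 = -180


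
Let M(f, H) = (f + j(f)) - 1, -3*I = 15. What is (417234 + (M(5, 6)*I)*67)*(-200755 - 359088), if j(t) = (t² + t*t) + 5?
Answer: -222520237367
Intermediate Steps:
j(t) = 5 + 2*t² (j(t) = (t² + t²) + 5 = 2*t² + 5 = 5 + 2*t²)
I = -5 (I = -⅓*15 = -5)
M(f, H) = 4 + f + 2*f² (M(f, H) = (f + (5 + 2*f²)) - 1 = (5 + f + 2*f²) - 1 = 4 + f + 2*f²)
(417234 + (M(5, 6)*I)*67)*(-200755 - 359088) = (417234 + ((4 + 5 + 2*5²)*(-5))*67)*(-200755 - 359088) = (417234 + ((4 + 5 + 2*25)*(-5))*67)*(-559843) = (417234 + ((4 + 5 + 50)*(-5))*67)*(-559843) = (417234 + (59*(-5))*67)*(-559843) = (417234 - 295*67)*(-559843) = (417234 - 19765)*(-559843) = 397469*(-559843) = -222520237367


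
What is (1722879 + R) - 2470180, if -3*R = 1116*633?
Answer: -982777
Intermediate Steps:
R = -235476 (R = -372*633 = -⅓*706428 = -235476)
(1722879 + R) - 2470180 = (1722879 - 235476) - 2470180 = 1487403 - 2470180 = -982777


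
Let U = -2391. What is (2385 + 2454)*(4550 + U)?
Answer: 10447401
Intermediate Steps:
(2385 + 2454)*(4550 + U) = (2385 + 2454)*(4550 - 2391) = 4839*2159 = 10447401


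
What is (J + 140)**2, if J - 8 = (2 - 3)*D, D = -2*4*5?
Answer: 35344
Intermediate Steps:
D = -40 (D = -8*5 = -40)
J = 48 (J = 8 + (2 - 3)*(-40) = 8 - 1*(-40) = 8 + 40 = 48)
(J + 140)**2 = (48 + 140)**2 = 188**2 = 35344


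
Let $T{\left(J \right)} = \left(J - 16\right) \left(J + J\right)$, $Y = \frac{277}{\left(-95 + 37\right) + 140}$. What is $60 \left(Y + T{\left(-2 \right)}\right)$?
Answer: $\frac{185430}{41} \approx 4522.7$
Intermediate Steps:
$Y = \frac{277}{82}$ ($Y = \frac{277}{-58 + 140} = \frac{277}{82} \approx 3.378$)
$T{\left(J \right)} = 2 J \left(-16 + J\right)$ ($T{\left(J \right)} = \left(-16 + J\right) 2 J = 2 J \left(-16 + J\right)$)
$60 \left(Y + T{\left(-2 \right)}\right) = 60 \left(\frac{277}{82} + 2 \left(-2\right) \left(-16 - 2\right)\right) = 60 \left(\frac{277}{82} + 2 \left(-2\right) \left(-18\right)\right) = 60 \left(\frac{277}{82} + 72\right) = 60 \cdot \frac{6181}{82} = \frac{185430}{41}$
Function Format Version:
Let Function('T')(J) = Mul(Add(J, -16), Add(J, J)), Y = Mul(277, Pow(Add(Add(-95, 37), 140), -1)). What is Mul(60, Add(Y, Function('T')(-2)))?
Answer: Rational(185430, 41) ≈ 4522.7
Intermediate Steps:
Y = Rational(277, 82) (Y = Mul(277, Pow(Add(-58, 140), -1)) = Mul(277, Pow(82, -1)) = Mul(277, Rational(1, 82)) = Rational(277, 82) ≈ 3.3780)
Function('T')(J) = Mul(2, J, Add(-16, J)) (Function('T')(J) = Mul(Add(-16, J), Mul(2, J)) = Mul(2, J, Add(-16, J)))
Mul(60, Add(Y, Function('T')(-2))) = Mul(60, Add(Rational(277, 82), Mul(2, -2, Add(-16, -2)))) = Mul(60, Add(Rational(277, 82), Mul(2, -2, -18))) = Mul(60, Add(Rational(277, 82), 72)) = Mul(60, Rational(6181, 82)) = Rational(185430, 41)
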